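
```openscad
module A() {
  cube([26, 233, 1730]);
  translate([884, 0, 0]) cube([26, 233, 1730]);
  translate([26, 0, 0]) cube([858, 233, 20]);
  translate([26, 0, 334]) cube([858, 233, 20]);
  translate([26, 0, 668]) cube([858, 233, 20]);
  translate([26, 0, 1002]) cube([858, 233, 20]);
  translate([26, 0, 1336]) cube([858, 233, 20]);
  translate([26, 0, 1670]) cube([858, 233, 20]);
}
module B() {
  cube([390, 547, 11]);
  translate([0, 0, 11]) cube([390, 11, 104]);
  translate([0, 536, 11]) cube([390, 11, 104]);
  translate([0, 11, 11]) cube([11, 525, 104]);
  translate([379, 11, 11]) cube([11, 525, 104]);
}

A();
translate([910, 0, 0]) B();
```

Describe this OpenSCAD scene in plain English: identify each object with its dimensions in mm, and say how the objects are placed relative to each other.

A is an open bookshelf. Two side panels, each 26 mm thick, 233 mm deep and 1730 mm tall, stand 910 mm apart (outside-to-outside). Between them sit 6 shelves, each 20 mm thick and 233 mm deep, spanning the full gap between the sides. The bottom shelf rests on the floor (its underside at z = 0) and the clear gap between one shelf's top and the next shelf's underside is 314 mm.

B is an open-topped rectangular box: outside dimensions 390×547×115 mm, with a uniform wall and base thickness of 11 mm. The base is a full 390×547 slab on the floor; four walls sit on top of the base. The front and back walls (the −y and +y sides) span the full width; the two side walls fit between them.

The open box is against the bookshelf's +x side, with their −y faces flush.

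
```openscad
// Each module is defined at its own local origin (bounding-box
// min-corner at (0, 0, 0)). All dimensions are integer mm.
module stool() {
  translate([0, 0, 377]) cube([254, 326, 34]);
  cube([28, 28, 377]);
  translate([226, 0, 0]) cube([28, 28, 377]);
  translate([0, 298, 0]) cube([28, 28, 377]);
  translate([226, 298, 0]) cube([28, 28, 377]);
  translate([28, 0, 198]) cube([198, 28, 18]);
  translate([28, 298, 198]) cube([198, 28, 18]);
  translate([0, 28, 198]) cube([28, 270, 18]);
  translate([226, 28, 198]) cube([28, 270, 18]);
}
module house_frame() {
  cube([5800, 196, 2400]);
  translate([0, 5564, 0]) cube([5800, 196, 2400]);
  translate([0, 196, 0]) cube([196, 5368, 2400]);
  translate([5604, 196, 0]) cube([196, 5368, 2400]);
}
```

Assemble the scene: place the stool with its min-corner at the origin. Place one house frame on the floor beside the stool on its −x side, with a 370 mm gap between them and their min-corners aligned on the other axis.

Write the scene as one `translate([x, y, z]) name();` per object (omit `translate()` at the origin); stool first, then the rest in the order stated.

stool();
translate([-6170, 0, 0]) house_frame();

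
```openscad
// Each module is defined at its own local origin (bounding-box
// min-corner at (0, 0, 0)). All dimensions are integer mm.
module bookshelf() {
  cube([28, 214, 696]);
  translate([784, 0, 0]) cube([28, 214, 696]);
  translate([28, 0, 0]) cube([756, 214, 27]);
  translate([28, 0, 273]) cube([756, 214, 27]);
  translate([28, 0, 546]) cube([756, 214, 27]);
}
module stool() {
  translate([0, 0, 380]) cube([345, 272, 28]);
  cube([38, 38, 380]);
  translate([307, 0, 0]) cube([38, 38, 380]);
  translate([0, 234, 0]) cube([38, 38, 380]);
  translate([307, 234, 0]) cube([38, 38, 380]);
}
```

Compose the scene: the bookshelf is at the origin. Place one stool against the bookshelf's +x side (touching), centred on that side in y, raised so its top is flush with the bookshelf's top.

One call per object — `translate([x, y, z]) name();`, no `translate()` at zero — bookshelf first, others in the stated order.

bookshelf();
translate([812, -29, 288]) stool();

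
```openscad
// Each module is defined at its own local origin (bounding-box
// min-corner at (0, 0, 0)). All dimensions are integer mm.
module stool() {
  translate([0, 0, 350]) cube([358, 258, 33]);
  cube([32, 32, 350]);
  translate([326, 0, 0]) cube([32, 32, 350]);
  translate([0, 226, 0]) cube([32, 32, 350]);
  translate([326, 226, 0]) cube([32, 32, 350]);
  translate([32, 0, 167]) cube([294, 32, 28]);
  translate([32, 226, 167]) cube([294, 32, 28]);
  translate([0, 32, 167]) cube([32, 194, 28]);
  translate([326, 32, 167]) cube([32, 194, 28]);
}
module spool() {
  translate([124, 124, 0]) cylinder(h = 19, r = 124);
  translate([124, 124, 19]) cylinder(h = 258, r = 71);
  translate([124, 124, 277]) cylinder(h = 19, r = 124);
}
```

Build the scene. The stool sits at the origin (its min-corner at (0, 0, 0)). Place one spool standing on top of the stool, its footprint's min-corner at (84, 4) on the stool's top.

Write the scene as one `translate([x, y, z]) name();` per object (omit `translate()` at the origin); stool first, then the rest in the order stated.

stool();
translate([84, 4, 383]) spool();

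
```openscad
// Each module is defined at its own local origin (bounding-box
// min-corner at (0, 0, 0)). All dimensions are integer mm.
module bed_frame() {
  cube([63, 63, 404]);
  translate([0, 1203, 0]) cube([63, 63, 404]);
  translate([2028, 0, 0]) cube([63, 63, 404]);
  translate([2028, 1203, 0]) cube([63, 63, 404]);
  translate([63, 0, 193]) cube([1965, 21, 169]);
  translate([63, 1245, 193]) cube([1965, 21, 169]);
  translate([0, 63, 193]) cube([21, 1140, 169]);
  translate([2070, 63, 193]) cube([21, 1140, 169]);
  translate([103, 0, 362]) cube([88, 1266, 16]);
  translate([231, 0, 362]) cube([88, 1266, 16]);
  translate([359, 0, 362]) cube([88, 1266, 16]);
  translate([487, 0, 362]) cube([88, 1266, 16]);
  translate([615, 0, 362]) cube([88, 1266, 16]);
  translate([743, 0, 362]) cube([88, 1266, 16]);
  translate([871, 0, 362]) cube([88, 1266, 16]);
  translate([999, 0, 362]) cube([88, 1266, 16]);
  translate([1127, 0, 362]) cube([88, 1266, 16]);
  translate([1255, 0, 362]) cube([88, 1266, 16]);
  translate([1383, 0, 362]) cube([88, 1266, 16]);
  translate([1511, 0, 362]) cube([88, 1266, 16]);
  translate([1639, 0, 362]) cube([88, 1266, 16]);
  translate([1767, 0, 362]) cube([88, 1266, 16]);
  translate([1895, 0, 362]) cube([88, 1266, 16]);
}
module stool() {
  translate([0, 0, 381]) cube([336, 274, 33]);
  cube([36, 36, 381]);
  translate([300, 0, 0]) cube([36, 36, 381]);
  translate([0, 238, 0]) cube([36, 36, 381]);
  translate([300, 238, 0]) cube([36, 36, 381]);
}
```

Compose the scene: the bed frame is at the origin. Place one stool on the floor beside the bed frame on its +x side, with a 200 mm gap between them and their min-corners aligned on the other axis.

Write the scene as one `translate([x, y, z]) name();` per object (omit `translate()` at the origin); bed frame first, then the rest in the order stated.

bed_frame();
translate([2291, 0, 0]) stool();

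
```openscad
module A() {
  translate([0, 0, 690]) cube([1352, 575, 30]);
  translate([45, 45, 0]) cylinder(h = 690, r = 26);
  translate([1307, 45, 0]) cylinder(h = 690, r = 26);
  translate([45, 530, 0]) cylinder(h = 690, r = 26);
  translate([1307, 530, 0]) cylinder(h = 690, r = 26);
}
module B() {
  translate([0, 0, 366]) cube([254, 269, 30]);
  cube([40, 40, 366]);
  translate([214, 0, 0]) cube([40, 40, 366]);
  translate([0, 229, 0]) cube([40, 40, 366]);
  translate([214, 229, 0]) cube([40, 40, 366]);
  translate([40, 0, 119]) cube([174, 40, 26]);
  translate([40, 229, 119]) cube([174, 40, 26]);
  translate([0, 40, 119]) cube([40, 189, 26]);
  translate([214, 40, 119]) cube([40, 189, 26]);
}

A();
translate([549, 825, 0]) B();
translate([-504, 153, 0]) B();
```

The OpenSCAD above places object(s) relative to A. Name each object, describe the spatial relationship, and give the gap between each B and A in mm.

A is a table. B is a stool. Two stools sit around the table at the +y, −x sides. The gap between each stool and the table is 250 mm.

Each stool's nearest face is 250 mm from the table's bounding box.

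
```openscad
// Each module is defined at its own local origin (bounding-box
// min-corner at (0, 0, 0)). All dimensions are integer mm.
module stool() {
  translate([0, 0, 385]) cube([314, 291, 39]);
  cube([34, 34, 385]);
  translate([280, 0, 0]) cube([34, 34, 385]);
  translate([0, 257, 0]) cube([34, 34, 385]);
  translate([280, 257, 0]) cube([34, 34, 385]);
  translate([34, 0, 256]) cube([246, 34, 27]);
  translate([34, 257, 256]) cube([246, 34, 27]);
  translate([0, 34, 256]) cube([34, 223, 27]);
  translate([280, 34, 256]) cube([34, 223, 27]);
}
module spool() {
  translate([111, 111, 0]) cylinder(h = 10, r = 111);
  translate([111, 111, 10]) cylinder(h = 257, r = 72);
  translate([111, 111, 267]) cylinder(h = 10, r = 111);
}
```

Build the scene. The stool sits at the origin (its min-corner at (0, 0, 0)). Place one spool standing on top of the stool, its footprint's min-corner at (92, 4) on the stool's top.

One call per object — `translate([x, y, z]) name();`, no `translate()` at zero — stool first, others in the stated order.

stool();
translate([92, 4, 424]) spool();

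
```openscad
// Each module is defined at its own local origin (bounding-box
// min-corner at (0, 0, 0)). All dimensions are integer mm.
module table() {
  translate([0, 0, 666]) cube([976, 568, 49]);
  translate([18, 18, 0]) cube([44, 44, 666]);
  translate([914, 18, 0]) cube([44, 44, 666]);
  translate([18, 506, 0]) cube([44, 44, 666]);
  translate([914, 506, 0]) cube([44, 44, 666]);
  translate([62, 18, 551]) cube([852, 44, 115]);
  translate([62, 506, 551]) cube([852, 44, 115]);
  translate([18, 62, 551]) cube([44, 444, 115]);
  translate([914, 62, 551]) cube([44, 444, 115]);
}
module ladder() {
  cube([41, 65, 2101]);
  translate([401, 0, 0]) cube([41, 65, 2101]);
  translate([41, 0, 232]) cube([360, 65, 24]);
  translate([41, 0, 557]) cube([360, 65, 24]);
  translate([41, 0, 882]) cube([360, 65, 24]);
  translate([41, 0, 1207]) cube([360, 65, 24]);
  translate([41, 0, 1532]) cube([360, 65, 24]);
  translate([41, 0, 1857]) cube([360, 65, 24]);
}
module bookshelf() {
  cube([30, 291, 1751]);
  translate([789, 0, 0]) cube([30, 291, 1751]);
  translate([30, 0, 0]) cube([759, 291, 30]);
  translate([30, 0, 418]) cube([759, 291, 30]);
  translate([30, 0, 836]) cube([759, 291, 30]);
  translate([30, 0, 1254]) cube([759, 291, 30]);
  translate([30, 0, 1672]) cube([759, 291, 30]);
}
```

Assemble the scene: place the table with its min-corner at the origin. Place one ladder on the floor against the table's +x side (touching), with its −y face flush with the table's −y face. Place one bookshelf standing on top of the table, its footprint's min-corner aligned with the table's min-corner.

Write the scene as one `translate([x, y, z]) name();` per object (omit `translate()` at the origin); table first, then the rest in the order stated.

table();
translate([976, 0, 0]) ladder();
translate([0, 0, 715]) bookshelf();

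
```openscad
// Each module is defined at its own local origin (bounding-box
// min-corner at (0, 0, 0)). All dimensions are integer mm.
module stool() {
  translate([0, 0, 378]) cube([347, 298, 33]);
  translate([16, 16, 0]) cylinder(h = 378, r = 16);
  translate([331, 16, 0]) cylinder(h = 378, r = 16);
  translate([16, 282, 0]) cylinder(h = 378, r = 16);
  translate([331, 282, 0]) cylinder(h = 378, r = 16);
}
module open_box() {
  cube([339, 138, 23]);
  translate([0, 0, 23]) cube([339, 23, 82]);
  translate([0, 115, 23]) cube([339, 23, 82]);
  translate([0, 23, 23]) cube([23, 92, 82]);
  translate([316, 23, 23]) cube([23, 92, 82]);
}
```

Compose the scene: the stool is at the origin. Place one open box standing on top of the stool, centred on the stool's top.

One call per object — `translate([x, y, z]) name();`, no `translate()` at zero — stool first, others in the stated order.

stool();
translate([4, 80, 411]) open_box();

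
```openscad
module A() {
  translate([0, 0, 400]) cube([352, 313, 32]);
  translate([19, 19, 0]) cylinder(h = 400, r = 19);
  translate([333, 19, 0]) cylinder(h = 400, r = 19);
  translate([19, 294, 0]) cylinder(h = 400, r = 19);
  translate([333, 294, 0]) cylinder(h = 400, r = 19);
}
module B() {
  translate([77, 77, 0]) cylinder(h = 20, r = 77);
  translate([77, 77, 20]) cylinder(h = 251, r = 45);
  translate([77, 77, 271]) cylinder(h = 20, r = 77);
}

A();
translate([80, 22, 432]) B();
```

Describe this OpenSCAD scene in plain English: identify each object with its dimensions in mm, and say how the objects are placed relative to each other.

A is a four-legged stool. The seat is a 352×313×32 mm slab whose top surface is at z = 432 mm; four round legs, each 38 mm in diameter, run from the floor (z = 0) to the underside of the seat, each leg's axis is inset half a diameter from the nearest pair of seat edges (so the leg's bounding box is flush with the corner).

B is a spool: two coaxial disc flanges of radius 77 mm and thickness 20 mm, joined by a core cylinder of radius 45 mm and height 251 mm. The lower flange rests on z = 0 and the three cylinders share a vertical axis.

The spool is on top of the stool.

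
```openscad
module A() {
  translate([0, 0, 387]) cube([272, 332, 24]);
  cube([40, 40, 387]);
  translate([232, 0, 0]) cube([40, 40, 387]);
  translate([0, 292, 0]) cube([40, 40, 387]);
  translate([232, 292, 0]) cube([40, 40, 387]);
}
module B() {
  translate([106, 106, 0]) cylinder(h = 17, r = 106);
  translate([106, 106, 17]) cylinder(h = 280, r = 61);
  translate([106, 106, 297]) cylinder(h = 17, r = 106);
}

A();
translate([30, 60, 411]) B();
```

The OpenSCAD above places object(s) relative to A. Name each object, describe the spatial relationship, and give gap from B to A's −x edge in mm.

The spool's min-x is at 30; the stool's min-x is 0; gap = 30 mm.

A is a stool. B is a spool. The spool is on top of the stool, centred. The gap from the spool to the stool's −x edge is 30 mm.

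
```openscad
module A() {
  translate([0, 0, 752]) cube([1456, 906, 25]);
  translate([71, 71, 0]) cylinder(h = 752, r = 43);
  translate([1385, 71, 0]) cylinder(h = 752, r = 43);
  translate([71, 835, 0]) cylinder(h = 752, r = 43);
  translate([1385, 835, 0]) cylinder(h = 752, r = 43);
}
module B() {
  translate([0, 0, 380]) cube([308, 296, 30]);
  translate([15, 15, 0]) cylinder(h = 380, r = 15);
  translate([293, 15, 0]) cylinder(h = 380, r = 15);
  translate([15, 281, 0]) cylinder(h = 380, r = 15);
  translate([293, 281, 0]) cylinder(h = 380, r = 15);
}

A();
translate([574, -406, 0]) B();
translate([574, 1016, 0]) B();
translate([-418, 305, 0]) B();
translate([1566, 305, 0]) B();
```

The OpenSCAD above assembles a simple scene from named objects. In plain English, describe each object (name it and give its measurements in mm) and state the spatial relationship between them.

A is a table: top 1456 mm (x) × 906 mm (y), 25 mm thick, upper face at z = 777 mm, on four round legs of 86 mm diameter, each leg's bounding box inset 28 mm from the nearest pair of top edges, running from z = 0 to the bottom of the top.

B is a simple wooden stool: a rectangular seat 308 mm (x) by 296 mm (y), 30 mm thick, top face at z = 410 mm, on four round legs, each 30 mm in diameter. The legs rest on z = 0, each leg's axis is inset half a diameter from the nearest pair of seat edges (so the leg's bounding box is flush with the corner).

Four stools sit around the table at the −y, +y, −x, +x sides.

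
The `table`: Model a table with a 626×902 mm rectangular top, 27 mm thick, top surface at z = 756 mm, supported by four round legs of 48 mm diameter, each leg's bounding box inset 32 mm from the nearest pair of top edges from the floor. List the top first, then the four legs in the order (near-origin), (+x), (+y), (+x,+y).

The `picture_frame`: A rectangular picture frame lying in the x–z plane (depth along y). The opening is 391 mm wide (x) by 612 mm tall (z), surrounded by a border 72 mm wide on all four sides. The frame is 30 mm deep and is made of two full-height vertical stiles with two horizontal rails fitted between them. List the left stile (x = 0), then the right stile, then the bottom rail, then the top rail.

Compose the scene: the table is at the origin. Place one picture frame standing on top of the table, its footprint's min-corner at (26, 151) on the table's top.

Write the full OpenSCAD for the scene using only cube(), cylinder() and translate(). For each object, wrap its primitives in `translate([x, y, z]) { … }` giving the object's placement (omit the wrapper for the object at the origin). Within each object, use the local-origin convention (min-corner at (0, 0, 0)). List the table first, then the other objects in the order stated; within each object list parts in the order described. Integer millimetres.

translate([0, 0, 729]) cube([626, 902, 27]);
translate([56, 56, 0]) cylinder(h = 729, r = 24);
translate([570, 56, 0]) cylinder(h = 729, r = 24);
translate([56, 846, 0]) cylinder(h = 729, r = 24);
translate([570, 846, 0]) cylinder(h = 729, r = 24);
translate([26, 151, 756]) {
  cube([72, 30, 756]);
  translate([463, 0, 0]) cube([72, 30, 756]);
  translate([72, 0, 0]) cube([391, 30, 72]);
  translate([72, 0, 684]) cube([391, 30, 72]);
}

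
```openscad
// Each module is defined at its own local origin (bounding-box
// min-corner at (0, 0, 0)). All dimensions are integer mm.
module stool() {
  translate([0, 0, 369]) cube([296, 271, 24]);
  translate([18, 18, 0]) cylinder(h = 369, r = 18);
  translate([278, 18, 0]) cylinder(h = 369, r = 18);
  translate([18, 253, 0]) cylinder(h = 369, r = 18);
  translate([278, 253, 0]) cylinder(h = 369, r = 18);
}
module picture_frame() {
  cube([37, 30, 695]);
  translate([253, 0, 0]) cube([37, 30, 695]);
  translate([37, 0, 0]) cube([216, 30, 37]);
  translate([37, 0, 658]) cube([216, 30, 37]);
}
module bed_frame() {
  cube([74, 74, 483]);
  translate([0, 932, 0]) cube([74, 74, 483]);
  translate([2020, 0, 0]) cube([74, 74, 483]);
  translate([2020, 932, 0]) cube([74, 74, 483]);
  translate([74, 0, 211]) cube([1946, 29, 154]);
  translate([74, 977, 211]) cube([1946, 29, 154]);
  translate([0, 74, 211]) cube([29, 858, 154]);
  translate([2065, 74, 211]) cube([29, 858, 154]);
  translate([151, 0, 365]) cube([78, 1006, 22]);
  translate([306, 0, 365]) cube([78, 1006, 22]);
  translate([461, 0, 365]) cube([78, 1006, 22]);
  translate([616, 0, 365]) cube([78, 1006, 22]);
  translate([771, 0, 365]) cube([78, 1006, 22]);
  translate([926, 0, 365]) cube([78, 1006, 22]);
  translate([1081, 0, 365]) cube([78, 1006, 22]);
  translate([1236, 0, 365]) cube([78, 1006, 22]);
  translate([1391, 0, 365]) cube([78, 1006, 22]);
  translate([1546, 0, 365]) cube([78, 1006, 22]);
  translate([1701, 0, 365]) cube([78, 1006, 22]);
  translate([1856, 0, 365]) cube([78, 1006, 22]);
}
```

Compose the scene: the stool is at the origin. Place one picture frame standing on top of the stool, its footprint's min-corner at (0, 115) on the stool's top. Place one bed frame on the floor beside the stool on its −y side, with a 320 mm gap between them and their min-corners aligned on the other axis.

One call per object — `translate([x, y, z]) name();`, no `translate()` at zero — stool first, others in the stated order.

stool();
translate([0, 115, 393]) picture_frame();
translate([0, -1326, 0]) bed_frame();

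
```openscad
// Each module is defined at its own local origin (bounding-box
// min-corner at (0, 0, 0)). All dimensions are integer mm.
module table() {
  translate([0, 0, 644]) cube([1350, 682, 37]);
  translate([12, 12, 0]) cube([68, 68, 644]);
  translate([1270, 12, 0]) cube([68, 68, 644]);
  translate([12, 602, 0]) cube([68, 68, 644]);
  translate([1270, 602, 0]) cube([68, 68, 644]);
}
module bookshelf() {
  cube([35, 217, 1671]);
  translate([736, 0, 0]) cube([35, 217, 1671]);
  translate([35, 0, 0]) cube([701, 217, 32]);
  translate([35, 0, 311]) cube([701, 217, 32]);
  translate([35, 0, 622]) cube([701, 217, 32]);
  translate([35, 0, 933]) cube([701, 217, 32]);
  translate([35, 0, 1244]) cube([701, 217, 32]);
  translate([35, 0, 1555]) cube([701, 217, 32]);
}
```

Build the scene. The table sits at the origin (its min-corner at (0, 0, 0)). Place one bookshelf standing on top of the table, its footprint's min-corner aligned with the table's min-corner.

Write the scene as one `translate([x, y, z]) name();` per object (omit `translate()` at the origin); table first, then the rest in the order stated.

table();
translate([0, 0, 681]) bookshelf();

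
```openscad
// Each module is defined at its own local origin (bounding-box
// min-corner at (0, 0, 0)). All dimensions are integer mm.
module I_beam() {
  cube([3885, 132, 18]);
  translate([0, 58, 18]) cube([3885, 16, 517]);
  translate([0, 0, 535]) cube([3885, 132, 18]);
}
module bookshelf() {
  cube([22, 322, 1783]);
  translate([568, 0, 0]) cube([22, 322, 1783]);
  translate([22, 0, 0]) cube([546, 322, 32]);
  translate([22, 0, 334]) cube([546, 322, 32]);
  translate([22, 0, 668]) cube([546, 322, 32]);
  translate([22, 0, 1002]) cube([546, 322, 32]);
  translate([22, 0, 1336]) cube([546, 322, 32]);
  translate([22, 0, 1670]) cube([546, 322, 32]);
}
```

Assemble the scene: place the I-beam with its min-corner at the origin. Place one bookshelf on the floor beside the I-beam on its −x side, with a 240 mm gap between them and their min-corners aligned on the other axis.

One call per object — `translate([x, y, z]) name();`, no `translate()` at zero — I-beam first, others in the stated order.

I_beam();
translate([-830, 0, 0]) bookshelf();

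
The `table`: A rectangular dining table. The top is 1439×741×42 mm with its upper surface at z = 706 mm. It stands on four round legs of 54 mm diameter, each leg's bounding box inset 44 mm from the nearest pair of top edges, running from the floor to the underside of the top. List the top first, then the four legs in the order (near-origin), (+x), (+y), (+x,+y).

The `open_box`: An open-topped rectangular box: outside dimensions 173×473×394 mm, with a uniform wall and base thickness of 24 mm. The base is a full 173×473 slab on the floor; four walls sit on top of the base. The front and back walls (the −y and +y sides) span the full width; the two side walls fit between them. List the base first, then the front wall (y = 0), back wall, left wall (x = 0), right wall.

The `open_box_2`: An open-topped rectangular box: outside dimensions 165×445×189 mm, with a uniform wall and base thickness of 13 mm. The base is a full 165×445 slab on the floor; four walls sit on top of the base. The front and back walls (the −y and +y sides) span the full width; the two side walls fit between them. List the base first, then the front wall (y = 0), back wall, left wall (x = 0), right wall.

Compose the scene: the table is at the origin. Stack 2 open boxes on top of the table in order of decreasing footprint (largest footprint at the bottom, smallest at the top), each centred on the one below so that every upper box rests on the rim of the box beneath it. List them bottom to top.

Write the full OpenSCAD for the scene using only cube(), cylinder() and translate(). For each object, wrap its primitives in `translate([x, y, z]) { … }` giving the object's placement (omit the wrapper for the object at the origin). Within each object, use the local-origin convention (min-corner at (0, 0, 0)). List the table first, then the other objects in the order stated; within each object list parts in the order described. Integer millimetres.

translate([0, 0, 664]) cube([1439, 741, 42]);
translate([71, 71, 0]) cylinder(h = 664, r = 27);
translate([1368, 71, 0]) cylinder(h = 664, r = 27);
translate([71, 670, 0]) cylinder(h = 664, r = 27);
translate([1368, 670, 0]) cylinder(h = 664, r = 27);
translate([633, 134, 706]) {
  cube([173, 473, 24]);
  translate([0, 0, 24]) cube([173, 24, 370]);
  translate([0, 449, 24]) cube([173, 24, 370]);
  translate([0, 24, 24]) cube([24, 425, 370]);
  translate([149, 24, 24]) cube([24, 425, 370]);
}
translate([637, 148, 1100]) {
  cube([165, 445, 13]);
  translate([0, 0, 13]) cube([165, 13, 176]);
  translate([0, 432, 13]) cube([165, 13, 176]);
  translate([0, 13, 13]) cube([13, 419, 176]);
  translate([152, 13, 13]) cube([13, 419, 176]);
}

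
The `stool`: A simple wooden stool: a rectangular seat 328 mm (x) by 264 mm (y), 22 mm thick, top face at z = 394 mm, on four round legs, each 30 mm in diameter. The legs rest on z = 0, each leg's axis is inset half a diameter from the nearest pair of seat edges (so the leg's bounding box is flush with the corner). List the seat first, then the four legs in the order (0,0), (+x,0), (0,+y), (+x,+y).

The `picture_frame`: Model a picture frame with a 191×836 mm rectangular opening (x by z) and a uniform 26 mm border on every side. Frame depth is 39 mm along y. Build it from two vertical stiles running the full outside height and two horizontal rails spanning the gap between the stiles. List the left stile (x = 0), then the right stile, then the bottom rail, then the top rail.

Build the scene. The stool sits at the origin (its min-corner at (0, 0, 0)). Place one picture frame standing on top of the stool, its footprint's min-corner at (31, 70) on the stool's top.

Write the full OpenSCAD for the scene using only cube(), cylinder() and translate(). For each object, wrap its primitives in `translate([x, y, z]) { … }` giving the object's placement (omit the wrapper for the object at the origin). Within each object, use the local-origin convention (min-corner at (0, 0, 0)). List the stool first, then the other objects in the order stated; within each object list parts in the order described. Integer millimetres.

translate([0, 0, 372]) cube([328, 264, 22]);
translate([15, 15, 0]) cylinder(h = 372, r = 15);
translate([313, 15, 0]) cylinder(h = 372, r = 15);
translate([15, 249, 0]) cylinder(h = 372, r = 15);
translate([313, 249, 0]) cylinder(h = 372, r = 15);
translate([31, 70, 394]) {
  cube([26, 39, 888]);
  translate([217, 0, 0]) cube([26, 39, 888]);
  translate([26, 0, 0]) cube([191, 39, 26]);
  translate([26, 0, 862]) cube([191, 39, 26]);
}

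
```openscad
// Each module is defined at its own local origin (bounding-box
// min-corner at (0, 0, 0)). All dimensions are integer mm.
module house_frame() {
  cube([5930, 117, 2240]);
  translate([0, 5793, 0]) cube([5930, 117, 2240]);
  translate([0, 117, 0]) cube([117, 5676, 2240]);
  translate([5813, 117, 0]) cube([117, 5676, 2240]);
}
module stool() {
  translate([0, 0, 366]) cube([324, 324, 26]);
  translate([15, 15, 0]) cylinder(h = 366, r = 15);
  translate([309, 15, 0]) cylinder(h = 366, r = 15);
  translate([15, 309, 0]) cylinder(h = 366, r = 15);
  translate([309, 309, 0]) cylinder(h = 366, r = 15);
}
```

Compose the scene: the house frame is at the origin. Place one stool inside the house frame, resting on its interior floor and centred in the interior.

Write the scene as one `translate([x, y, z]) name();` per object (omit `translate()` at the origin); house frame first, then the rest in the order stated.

house_frame();
translate([2803, 2793, 0]) stool();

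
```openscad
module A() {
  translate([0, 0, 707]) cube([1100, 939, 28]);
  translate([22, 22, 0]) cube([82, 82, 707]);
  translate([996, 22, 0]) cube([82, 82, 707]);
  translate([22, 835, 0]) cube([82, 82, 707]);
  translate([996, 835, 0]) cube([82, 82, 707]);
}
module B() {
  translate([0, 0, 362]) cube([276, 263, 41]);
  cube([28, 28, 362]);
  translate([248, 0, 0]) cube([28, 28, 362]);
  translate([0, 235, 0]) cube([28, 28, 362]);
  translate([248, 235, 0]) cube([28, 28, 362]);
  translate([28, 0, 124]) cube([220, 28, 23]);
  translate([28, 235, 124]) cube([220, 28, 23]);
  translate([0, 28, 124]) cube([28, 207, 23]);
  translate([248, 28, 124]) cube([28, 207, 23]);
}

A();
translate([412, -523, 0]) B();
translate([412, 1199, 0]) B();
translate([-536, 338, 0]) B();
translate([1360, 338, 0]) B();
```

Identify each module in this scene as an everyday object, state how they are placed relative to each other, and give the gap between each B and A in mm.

A is a table. B is a stool. Four stools sit around the table at the −y, +y, −x, +x sides. The gap between each stool and the table is 260 mm.

Each stool's nearest face is 260 mm from the table's bounding box.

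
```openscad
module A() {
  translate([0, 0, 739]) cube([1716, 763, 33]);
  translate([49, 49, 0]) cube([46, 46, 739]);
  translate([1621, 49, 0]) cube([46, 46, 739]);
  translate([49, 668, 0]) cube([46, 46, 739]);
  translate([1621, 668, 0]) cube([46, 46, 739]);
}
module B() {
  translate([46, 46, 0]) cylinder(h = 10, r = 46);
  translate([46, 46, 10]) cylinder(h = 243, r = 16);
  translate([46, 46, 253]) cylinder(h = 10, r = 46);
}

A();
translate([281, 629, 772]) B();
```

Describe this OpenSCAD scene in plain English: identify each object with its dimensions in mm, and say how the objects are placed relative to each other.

A is a table: top 1716 mm (x) × 763 mm (y), 33 mm thick, upper face at z = 772 mm, on four 46×46 mm square legs, each inset 49 mm from the nearest pair of top edges, running from z = 0 to the bottom of the top.

B is a spool: two coaxial disc flanges of radius 46 mm and thickness 10 mm, joined by a core cylinder of radius 16 mm and height 243 mm. The lower flange rests on z = 0 and the three cylinders share a vertical axis.

The spool is on top of the table.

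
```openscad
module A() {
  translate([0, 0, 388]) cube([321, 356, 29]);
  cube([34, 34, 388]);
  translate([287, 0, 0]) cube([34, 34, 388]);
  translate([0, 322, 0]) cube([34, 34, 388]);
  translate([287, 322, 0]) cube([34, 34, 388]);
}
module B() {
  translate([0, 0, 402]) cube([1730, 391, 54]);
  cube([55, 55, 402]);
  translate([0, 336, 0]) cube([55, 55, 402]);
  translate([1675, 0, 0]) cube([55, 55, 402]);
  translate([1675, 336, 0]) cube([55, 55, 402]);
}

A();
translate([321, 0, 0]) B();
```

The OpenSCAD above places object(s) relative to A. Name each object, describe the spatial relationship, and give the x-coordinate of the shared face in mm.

The stool's +x face and the bench's −x face are both at x = 321 mm.

A is a stool. B is a bench. The bench is against the stool's +x side, with their −y faces flush. The x-coordinate of the shared face is 321 mm.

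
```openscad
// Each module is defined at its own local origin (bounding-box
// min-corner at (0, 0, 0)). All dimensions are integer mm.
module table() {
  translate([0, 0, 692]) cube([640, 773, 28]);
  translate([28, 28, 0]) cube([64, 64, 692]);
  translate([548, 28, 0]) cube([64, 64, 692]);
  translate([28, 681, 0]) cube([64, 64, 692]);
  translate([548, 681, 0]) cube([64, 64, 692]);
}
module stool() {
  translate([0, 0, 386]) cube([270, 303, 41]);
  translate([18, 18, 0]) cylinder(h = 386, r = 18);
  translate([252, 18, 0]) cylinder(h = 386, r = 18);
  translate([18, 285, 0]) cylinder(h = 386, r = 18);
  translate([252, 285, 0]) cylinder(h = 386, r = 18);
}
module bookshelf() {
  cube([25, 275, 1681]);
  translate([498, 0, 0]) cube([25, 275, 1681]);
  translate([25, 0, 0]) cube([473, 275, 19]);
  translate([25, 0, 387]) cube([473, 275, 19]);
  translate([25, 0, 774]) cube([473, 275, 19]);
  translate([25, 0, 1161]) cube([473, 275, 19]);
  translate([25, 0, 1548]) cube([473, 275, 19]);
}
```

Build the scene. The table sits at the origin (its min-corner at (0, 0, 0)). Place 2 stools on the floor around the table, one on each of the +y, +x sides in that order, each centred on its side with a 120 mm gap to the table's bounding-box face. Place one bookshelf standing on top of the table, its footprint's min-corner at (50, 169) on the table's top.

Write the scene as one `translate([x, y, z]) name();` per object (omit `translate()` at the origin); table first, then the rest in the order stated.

table();
translate([185, 893, 0]) stool();
translate([760, 235, 0]) stool();
translate([50, 169, 720]) bookshelf();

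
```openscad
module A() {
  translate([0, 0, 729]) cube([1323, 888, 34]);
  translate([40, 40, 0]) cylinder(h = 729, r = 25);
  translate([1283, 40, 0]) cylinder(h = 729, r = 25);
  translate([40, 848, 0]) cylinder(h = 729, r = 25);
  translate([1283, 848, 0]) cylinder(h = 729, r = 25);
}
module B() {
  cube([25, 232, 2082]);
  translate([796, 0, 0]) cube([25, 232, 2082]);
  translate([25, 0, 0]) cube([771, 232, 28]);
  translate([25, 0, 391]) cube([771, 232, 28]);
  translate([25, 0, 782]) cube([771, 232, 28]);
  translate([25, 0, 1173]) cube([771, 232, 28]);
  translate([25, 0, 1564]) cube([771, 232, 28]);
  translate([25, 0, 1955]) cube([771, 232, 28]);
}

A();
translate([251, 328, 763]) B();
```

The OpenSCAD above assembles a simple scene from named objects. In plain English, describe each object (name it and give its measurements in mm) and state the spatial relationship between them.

A is a rectangular dining table. The top is 1323×888×34 mm with its upper surface at z = 763 mm. It stands on four round legs of 50 mm diameter, each leg's bounding box inset 15 mm from the nearest pair of top edges, running from the floor to the underside of the top.

B is an open bookshelf. Two side panels, each 25 mm thick, 232 mm deep and 2082 mm tall, stand 821 mm apart (outside-to-outside). Between them sit 6 shelves, each 28 mm thick and 232 mm deep, spanning the full gap between the sides. The bottom shelf rests on the floor (its underside at z = 0) and the clear gap between one shelf's top and the next shelf's underside is 363 mm.

The bookshelf is on top of the table, centred.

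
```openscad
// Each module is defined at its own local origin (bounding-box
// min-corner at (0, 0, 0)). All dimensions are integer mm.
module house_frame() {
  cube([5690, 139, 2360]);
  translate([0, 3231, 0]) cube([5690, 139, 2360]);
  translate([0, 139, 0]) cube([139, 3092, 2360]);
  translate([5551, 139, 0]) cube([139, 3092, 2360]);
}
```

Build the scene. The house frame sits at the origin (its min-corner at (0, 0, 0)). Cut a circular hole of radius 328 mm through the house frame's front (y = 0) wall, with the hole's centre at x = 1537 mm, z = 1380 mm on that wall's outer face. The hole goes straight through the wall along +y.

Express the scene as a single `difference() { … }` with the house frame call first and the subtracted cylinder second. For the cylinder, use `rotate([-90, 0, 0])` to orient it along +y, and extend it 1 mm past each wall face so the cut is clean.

difference() {
  house_frame();
  translate([1537, -1, 1380]) rotate([-90, 0, 0]) cylinder(h = 141, r = 328);
}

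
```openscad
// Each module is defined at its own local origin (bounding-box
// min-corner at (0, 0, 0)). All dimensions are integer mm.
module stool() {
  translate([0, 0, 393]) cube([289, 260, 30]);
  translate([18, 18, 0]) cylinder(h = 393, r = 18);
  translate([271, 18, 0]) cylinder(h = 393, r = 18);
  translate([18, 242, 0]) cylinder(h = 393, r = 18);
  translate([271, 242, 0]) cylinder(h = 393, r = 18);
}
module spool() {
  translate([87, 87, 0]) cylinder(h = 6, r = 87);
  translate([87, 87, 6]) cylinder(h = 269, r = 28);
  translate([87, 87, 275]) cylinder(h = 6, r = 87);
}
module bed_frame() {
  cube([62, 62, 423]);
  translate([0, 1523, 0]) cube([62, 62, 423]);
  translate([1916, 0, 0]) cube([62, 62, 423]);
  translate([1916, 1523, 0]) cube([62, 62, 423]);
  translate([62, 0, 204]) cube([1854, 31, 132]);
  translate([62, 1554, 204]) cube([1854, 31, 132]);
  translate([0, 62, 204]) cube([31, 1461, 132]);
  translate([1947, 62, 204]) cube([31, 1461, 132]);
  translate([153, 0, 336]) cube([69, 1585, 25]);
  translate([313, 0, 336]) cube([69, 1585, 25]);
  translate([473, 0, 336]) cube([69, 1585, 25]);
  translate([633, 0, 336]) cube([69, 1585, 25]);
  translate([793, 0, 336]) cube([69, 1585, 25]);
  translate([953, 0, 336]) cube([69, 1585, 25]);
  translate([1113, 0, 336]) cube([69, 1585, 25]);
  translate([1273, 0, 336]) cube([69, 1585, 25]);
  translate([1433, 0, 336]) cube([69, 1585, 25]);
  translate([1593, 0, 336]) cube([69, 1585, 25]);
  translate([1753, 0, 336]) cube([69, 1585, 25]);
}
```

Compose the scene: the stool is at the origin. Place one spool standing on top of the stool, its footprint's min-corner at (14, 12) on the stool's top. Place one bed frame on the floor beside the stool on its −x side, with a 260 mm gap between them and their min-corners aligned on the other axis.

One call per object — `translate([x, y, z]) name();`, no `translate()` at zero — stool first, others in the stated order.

stool();
translate([14, 12, 423]) spool();
translate([-2238, 0, 0]) bed_frame();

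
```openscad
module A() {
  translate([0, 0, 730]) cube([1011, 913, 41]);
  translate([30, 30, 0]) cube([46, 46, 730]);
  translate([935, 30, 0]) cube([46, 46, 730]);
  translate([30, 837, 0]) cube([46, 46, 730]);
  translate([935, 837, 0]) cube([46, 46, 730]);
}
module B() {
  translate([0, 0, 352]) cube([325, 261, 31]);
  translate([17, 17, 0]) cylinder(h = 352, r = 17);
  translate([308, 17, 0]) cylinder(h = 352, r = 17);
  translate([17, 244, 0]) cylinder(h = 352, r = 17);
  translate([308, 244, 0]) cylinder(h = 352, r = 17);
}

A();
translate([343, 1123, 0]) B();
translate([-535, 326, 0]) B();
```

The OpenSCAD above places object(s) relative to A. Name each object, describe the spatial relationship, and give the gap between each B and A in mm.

A is a table. B is a stool. Two stools sit around the table at the +y, −x sides. The gap between each stool and the table is 210 mm.

Each stool's nearest face is 210 mm from the table's bounding box.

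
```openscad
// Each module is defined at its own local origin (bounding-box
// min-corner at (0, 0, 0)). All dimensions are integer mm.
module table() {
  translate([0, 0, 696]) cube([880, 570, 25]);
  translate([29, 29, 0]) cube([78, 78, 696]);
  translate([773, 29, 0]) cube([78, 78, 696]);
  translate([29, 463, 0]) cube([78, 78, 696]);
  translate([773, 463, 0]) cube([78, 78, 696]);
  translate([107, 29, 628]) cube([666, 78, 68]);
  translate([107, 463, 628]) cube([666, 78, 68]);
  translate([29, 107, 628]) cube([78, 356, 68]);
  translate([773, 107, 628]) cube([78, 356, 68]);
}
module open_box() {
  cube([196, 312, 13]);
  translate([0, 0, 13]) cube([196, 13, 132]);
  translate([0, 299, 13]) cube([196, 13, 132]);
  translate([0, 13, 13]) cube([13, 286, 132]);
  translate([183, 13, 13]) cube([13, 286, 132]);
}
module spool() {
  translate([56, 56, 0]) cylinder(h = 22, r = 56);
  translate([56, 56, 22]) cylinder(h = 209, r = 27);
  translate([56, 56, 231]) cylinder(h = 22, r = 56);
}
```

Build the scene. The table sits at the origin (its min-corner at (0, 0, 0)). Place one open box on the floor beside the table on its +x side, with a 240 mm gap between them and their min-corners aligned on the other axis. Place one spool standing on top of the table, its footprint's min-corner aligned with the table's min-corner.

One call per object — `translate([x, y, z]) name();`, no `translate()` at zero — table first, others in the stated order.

table();
translate([1120, 0, 0]) open_box();
translate([0, 0, 721]) spool();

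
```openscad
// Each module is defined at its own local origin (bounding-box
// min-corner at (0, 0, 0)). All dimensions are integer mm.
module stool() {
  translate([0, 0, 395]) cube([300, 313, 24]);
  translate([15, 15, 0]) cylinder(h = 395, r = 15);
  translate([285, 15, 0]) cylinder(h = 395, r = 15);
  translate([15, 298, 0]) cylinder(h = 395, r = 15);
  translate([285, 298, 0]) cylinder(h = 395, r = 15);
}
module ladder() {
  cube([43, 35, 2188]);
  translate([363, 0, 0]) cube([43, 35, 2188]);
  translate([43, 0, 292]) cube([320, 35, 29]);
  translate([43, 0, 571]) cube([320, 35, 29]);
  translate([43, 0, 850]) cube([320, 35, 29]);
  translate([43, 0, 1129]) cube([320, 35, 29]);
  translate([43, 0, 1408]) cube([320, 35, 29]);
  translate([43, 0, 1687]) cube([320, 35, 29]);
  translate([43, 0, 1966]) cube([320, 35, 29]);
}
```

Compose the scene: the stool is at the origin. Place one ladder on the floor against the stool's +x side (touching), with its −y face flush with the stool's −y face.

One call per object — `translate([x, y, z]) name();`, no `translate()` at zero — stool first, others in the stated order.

stool();
translate([300, 0, 0]) ladder();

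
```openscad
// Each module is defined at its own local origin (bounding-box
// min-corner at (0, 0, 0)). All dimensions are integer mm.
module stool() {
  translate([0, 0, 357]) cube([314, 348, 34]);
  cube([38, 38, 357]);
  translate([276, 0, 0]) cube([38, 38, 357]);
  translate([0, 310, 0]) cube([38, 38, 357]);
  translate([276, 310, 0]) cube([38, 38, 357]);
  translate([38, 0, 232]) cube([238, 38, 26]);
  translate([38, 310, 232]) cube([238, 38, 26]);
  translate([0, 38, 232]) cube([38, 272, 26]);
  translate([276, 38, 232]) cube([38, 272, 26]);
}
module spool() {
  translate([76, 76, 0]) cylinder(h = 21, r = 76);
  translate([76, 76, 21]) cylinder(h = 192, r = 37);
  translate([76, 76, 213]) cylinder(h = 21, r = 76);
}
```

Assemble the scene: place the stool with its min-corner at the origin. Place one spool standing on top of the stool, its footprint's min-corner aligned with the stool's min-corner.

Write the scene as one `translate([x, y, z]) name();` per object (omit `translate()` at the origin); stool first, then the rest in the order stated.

stool();
translate([0, 0, 391]) spool();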